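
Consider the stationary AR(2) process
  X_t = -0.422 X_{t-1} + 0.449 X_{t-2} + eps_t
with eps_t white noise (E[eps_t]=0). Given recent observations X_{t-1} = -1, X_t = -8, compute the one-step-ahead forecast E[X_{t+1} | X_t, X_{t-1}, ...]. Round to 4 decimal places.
E[X_{t+1} \mid \mathcal F_t] = 2.9270

For an AR(p) model X_t = c + sum_i phi_i X_{t-i} + eps_t, the
one-step-ahead conditional mean is
  E[X_{t+1} | X_t, ...] = c + sum_i phi_i X_{t+1-i}.
Substitute known values:
  E[X_{t+1} | ...] = (-0.422) * (-8) + (0.449) * (-1)
                   = 2.9270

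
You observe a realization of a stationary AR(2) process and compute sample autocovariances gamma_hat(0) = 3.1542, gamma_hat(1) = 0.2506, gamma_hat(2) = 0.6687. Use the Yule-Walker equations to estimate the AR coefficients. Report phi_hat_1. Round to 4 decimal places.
\hat\phi_{1} = 0.0630

The Yule-Walker equations for an AR(p) process read, in matrix form,
  Gamma_p phi = r_p,   with   (Gamma_p)_{ij} = gamma(|i - j|),
                       (r_p)_i = gamma(i),   i,j = 1..p.
Substitute the sample gammas (Toeplitz matrix and right-hand side of size 2):
  Gamma_p = [[3.1542, 0.2506], [0.2506, 3.1542]]
  r_p     = [0.2506, 0.6687]
Written out:
  3.1542 phi_1 + 0.2506 phi_2 = 0.2506
  0.2506 phi_1 + 3.1542 phi_2 = 0.6687
Solve by Cramer's rule:
  det = gamma(0)^2 - gamma(1)^2 = (3.1542)^2 - (0.2506)^2 = 9.94897764 - 0.06280036 = 9.88617728
  phi_hat_1 = [gamma(1) gamma(0) - gamma(1) gamma(2)] / det = [(0.2506)(3.1542) - (0.2506)(0.6687)] / 9.88617728 = 0.6228663 / 9.88617728 = 0.063
  phi_hat_2 = [gamma(0) gamma(2) - gamma(1)^2] / det = [(3.1542)(0.6687) - (0.2506)^2] / 9.88617728 = 2.04641318 / 9.88617728 = 0.207
So phi_hat = [0.0630, 0.2070].
Therefore phi_hat_1 = 0.0630.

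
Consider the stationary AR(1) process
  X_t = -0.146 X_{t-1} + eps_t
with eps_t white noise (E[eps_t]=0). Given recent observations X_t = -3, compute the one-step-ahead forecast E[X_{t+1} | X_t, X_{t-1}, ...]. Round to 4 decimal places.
E[X_{t+1} \mid \mathcal F_t] = 0.4380

For an AR(p) model X_t = c + sum_i phi_i X_{t-i} + eps_t, the
one-step-ahead conditional mean is
  E[X_{t+1} | X_t, ...] = c + sum_i phi_i X_{t+1-i}.
Substitute known values:
  E[X_{t+1} | ...] = (-0.146) * (-3)
                   = 0.4380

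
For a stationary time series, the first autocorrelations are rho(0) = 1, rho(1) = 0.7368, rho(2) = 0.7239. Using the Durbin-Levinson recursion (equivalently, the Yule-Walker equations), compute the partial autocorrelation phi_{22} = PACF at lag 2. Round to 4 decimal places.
\phi_{22} = 0.3960

The PACF at lag k is phi_{kk}, the last component of the solution
to the Yule-Walker system G_k phi = r_k where
  (G_k)_{ij} = rho(|i - j|), (r_k)_i = rho(i), i,j = 1..k.
Equivalently, Durbin-Levinson gives phi_{kk} iteratively:
  phi_{11} = rho(1)
  phi_{kk} = [rho(k) - sum_{j=1..k-1} phi_{k-1,j} rho(k-j)]
            / [1 - sum_{j=1..k-1} phi_{k-1,j} rho(j)],
  phi_{k,j} = phi_{k-1,j} - phi_{kk} phi_{k-1,k-j},  j = 1..k-1.
Step k = 1:
  phi_11 = rho(1) = 0.7368.
Step k = 2:
  phi_22 = [rho(2) - phi_11 rho(1)] / [1 - phi_11 rho(1)] = [0.7239 - (0.7368)(0.7368)] / [1 - (0.7368)(0.7368)]
         = 0.18102576 / 0.45712576 = 0.396.
Therefore phi_{22} = 0.3960.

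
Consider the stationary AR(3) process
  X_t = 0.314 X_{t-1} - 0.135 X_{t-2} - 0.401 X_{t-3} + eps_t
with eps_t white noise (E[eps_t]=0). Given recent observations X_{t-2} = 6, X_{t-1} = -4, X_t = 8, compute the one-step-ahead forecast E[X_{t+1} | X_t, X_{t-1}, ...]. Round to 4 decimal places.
E[X_{t+1} \mid \mathcal F_t] = 0.6460

For an AR(p) model X_t = c + sum_i phi_i X_{t-i} + eps_t, the
one-step-ahead conditional mean is
  E[X_{t+1} | X_t, ...] = c + sum_i phi_i X_{t+1-i}.
Substitute known values:
  E[X_{t+1} | ...] = (0.314) * (8) + (-0.135) * (-4) + (-0.401) * (6)
                   = 0.6460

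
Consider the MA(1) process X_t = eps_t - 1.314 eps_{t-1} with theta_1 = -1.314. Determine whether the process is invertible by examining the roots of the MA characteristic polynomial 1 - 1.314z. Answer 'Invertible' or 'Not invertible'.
\text{Not invertible}

The MA(q) characteristic polynomial is P(z) = 1 - 1.314z.
Invertibility requires all roots to lie outside the unit circle, i.e. |z| > 1 for every root.
This is linear in z: 1 + (-1.314) z = 0  =>  z = -1/(-1.314) = 0.761035,  |z| = 0.761035.
Moduli of all roots: 0.7610.
All moduli strictly greater than 1? No.
Verdict: Not invertible.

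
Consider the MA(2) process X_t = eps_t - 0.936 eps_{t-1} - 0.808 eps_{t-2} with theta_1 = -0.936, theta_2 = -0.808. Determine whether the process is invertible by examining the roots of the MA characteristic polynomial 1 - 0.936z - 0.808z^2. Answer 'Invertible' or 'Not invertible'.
\text{Not invertible}

The MA(q) characteristic polynomial is P(z) = 1 - 0.936z - 0.808z^2.
Invertibility requires all roots to lie outside the unit circle, i.e. |z| > 1 for every root.
Set 1 + (-0.936) z + (-0.808) z^2 = 0, i.e. a z^2 + b z + c = 0 with a = -0.808, b = -0.936, c = 1.
Discriminant D = b^2 - 4ac = (-0.936)^2 - 4*(-0.808)*1 = 0.876096 - (-3.232) = 4.108096.
D >= 0, so the roots are real: z = (-b +/- sqrt(D)) / (2a) = (0.936 +/- 2.026844) / (-1.616).
  z_1 = (0.936 + 2.026844) / (-1.616) = -1.8334,   |z_1| = 1.8334.
  z_2 = (0.936 - 2.026844) / (-1.616) = 0.675,   |z_2| = 0.675.
Moduli of all roots: 1.8334, 0.6750.
All moduli strictly greater than 1? No.
Verdict: Not invertible.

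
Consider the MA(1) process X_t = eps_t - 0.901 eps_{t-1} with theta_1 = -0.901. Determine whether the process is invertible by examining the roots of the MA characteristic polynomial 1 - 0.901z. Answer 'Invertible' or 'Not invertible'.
\text{Invertible}

The MA(q) characteristic polynomial is P(z) = 1 - 0.901z.
Invertibility requires all roots to lie outside the unit circle, i.e. |z| > 1 for every root.
This is linear in z: 1 + (-0.901) z = 0  =>  z = -1/(-0.901) = 1.109878,  |z| = 1.109878.
Moduli of all roots: 1.1099.
All moduli strictly greater than 1? Yes.
Verdict: Invertible.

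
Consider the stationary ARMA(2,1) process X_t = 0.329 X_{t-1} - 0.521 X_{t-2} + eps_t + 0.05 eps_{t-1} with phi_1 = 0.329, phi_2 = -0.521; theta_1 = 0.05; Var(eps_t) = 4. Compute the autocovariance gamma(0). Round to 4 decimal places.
\gamma(0) = 5.8988

Multiply the model equation by X_{t-k} and take expectations. With theta_0 = psi_0 = 1 and psi_j the MA(infinity) weights, this gives
  gamma(k) - sum_i phi_i gamma(k-i) = c_k,
  c_k = sigma^2 * sum_{j=k..q} theta_j psi_{j-k}   (c_k = 0 for k > q),
using gamma(-m) = gamma(m).
psi-weights needed (psi_j = theta_j + sum_i phi_i psi_{j-i}):
  psi_1 = theta_1 + phi_1 = 0.05 + (0.329) = 0.379
Right-hand sides:
  c_0 = sigma^2 (1 + theta_1 psi_1) = 4 * (1 + (0.05)(0.379)) = 4 * 1.01895 = 4.0758
  c_1 = sigma^2 theta_1 = 4 * (0.05) = 0.2
  c_2 = 0
Equations for k = 0, 1, 2 (AR order 2, c_2 = 0):
  (E0) gamma(0) = phi_1 gamma(1) + phi_2 gamma(2) + c_0
  (E1) gamma(1) = phi_1 gamma(0) + phi_2 gamma(1) + c_1
  (E2) gamma(2) = phi_1 gamma(1) + phi_2 gamma(0)
From (E1): gamma(1) = A gamma(0) + B with
  A = phi_1 / (1 - phi_2) = 0.329 / 1.521 = 0.216305,   B = c_1 / (1 - phi_2) = 0.2 / 1.521 = 0.131492.
Insert (E2) into (E0): gamma(0) (1 - phi_2^2) = phi_1 (1 + phi_2) gamma(1) + c_0.
  phi_1 (1 + phi_2) = (0.329)(0.479) = 0.157591,   1 - phi_2^2 = 0.728559.
Replace gamma(1) by A gamma(0) + B and collect gamma(0):
  gamma(0) [0.728559 - (0.157591)(0.216305)] = (0.157591)(0.131492) + 4.0758
  gamma(0) * 0.694471 = 4.096522
  gamma(0) = 4.096522 / 0.694471 = 5.898764.
Therefore gamma(0) = 5.8988 (to 4 decimal places).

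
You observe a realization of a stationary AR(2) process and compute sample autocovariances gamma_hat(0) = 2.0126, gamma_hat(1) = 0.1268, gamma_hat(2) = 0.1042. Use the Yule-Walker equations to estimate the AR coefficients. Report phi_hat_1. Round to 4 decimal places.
\hat\phi_{1} = 0.0600

The Yule-Walker equations for an AR(p) process read, in matrix form,
  Gamma_p phi = r_p,   with   (Gamma_p)_{ij} = gamma(|i - j|),
                       (r_p)_i = gamma(i),   i,j = 1..p.
Substitute the sample gammas (Toeplitz matrix and right-hand side of size 2):
  Gamma_p = [[2.0126, 0.1268], [0.1268, 2.0126]]
  r_p     = [0.1268, 0.1042]
Written out:
  2.0126 phi_1 + 0.1268 phi_2 = 0.1268
  0.1268 phi_1 + 2.0126 phi_2 = 0.1042
Solve by Cramer's rule:
  det = gamma(0)^2 - gamma(1)^2 = (2.0126)^2 - (0.1268)^2 = 4.05055876 - 0.01607824 = 4.03448052
  phi_hat_1 = [gamma(1) gamma(0) - gamma(1) gamma(2)] / det = [(0.1268)(2.0126) - (0.1268)(0.1042)] / 4.03448052 = 0.24198512 / 4.03448052 = 0.06
  phi_hat_2 = [gamma(0) gamma(2) - gamma(1)^2] / det = [(2.0126)(0.1042) - (0.1268)^2] / 4.03448052 = 0.19363468 / 4.03448052 = 0.048
So phi_hat = [0.0600, 0.0480].
Therefore phi_hat_1 = 0.0600.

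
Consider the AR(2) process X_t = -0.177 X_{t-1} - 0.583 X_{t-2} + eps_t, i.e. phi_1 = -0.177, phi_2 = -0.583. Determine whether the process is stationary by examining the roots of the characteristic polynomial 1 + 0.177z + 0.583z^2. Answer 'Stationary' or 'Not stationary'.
\text{Stationary}

The AR(p) characteristic polynomial is P(z) = 1 + 0.177z + 0.583z^2.
Stationarity requires all roots to lie outside the unit circle, i.e. |z| > 1 for every root.
Set 1 + (0.177) z + (0.583) z^2 = 0, i.e. a z^2 + b z + c = 0 with a = 0.583, b = 0.177, c = 1.
Discriminant D = b^2 - 4ac = (0.177)^2 - 4*(0.583)*1 = 0.031329 - (2.332) = -2.300671.
D < 0, so the roots are the complex-conjugate pair z = (-b +/- i sqrt(-D)) / (2a) = -0.1518 +/- 1.3009i.
For a conjugate pair |z|^2 = z * conj(z) = (product of roots) = c/a = 1/(0.583) = 1.715266, so |z| = sqrt(1.715266) = 1.3097 for both roots.
Moduli of all roots: 1.3097, 1.3097.
All moduli strictly greater than 1? Yes.
Verdict: Stationary.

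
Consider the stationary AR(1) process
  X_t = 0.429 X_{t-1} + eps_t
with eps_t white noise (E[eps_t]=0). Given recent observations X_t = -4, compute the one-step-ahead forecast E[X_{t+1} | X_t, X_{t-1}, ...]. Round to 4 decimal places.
E[X_{t+1} \mid \mathcal F_t] = -1.7160

For an AR(p) model X_t = c + sum_i phi_i X_{t-i} + eps_t, the
one-step-ahead conditional mean is
  E[X_{t+1} | X_t, ...] = c + sum_i phi_i X_{t+1-i}.
Substitute known values:
  E[X_{t+1} | ...] = (0.429) * (-4)
                   = -1.7160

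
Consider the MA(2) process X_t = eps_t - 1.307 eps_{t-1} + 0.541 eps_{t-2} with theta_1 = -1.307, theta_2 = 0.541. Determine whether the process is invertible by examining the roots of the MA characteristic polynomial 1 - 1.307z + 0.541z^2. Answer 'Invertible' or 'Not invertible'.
\text{Invertible}

The MA(q) characteristic polynomial is P(z) = 1 - 1.307z + 0.541z^2.
Invertibility requires all roots to lie outside the unit circle, i.e. |z| > 1 for every root.
Set 1 + (-1.307) z + (0.541) z^2 = 0, i.e. a z^2 + b z + c = 0 with a = 0.541, b = -1.307, c = 1.
Discriminant D = b^2 - 4ac = (-1.307)^2 - 4*(0.541)*1 = 1.708249 - (2.164) = -0.455751.
D < 0, so the roots are the complex-conjugate pair z = (-b +/- i sqrt(-D)) / (2a) = 1.2079 +/- 0.6239i.
For a conjugate pair |z|^2 = z * conj(z) = (product of roots) = c/a = 1/(0.541) = 1.848429, so |z| = sqrt(1.848429) = 1.3596 for both roots.
Moduli of all roots: 1.3596, 1.3596.
All moduli strictly greater than 1? Yes.
Verdict: Invertible.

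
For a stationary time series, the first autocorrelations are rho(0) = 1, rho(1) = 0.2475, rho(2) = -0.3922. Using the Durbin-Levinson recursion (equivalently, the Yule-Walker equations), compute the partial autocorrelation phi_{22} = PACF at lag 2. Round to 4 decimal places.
\phi_{22} = -0.4830

The PACF at lag k is phi_{kk}, the last component of the solution
to the Yule-Walker system G_k phi = r_k where
  (G_k)_{ij} = rho(|i - j|), (r_k)_i = rho(i), i,j = 1..k.
Equivalently, Durbin-Levinson gives phi_{kk} iteratively:
  phi_{11} = rho(1)
  phi_{kk} = [rho(k) - sum_{j=1..k-1} phi_{k-1,j} rho(k-j)]
            / [1 - sum_{j=1..k-1} phi_{k-1,j} rho(j)],
  phi_{k,j} = phi_{k-1,j} - phi_{kk} phi_{k-1,k-j},  j = 1..k-1.
Step k = 1:
  phi_11 = rho(1) = 0.2475.
Step k = 2:
  phi_22 = [rho(2) - phi_11 rho(1)] / [1 - phi_11 rho(1)] = [-0.3922 - (0.2475)(0.2475)] / [1 - (0.2475)(0.2475)]
         = -0.45345625 / 0.93874375 = -0.483.
Therefore phi_{22} = -0.4830.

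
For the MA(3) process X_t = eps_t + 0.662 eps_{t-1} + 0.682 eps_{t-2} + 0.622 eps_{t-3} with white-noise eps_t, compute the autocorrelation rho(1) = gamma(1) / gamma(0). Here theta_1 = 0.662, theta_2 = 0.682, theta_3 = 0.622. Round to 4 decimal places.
\rho(1) = 0.6714

For an MA(q) process with theta_0 = 1, the autocovariance is
  gamma(k) = sigma^2 * sum_{i=0..q-k} theta_i * theta_{i+k},
and rho(k) = gamma(k) / gamma(0). Sigma^2 cancels.
  numerator   = (1)*(0.662) + (0.662)*(0.682) + (0.682)*(0.622) = 1.537688.
  denominator = (1)^2 + (0.662)^2 + (0.682)^2 + (0.622)^2 = 2.290252.
  rho(1) = 1.537688 / 2.290252 = 0.6714.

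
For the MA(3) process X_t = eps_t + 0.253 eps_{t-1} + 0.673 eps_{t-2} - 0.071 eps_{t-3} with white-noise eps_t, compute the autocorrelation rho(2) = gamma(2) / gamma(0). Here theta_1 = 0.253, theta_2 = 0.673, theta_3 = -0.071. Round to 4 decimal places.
\rho(2) = 0.4304

For an MA(q) process with theta_0 = 1, the autocovariance is
  gamma(k) = sigma^2 * sum_{i=0..q-k} theta_i * theta_{i+k},
and rho(k) = gamma(k) / gamma(0). Sigma^2 cancels.
  numerator   = (1)*(0.673) + (0.253)*(-0.071) = 0.655037.
  denominator = (1)^2 + (0.253)^2 + (0.673)^2 + (-0.071)^2 = 1.521979.
  rho(2) = 0.655037 / 1.521979 = 0.4304.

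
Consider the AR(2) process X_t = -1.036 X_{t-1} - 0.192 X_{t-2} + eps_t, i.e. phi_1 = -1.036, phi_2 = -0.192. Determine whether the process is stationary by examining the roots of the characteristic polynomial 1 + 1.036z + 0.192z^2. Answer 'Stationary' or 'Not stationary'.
\text{Stationary}

The AR(p) characteristic polynomial is P(z) = 1 + 1.036z + 0.192z^2.
Stationarity requires all roots to lie outside the unit circle, i.e. |z| > 1 for every root.
Set 1 + (1.036) z + (0.192) z^2 = 0, i.e. a z^2 + b z + c = 0 with a = 0.192, b = 1.036, c = 1.
Discriminant D = b^2 - 4ac = (1.036)^2 - 4*(0.192)*1 = 1.073296 - (0.768) = 0.305296.
D >= 0, so the roots are real: z = (-b +/- sqrt(D)) / (2a) = (-1.036 +/- 0.552536) / (0.384).
  z_1 = (-1.036 + 0.552536) / (0.384) = -1.259,   |z_1| = 1.259.
  z_2 = (-1.036 - 0.552536) / (0.384) = -4.1368,   |z_2| = 4.1368.
Moduli of all roots: 1.2590, 4.1368.
All moduli strictly greater than 1? Yes.
Verdict: Stationary.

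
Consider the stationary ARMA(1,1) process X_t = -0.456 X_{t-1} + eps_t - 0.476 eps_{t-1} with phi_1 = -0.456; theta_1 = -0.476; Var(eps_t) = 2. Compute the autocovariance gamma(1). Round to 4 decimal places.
\gamma(1) = -2.8642

Multiply the model equation by X_{t-k} and take expectations. With theta_0 = psi_0 = 1 and psi_j the MA(infinity) weights, this gives
  gamma(k) - sum_i phi_i gamma(k-i) = c_k,
  c_k = sigma^2 * sum_{j=k..q} theta_j psi_{j-k}   (c_k = 0 for k > q),
using gamma(-m) = gamma(m).
psi-weights needed (psi_j = theta_j + sum_i phi_i psi_{j-i}):
  psi_1 = theta_1 + phi_1 = -0.476 + (-0.456) = -0.932
Right-hand sides:
  c_0 = sigma^2 (1 + theta_1 psi_1) = 2 * (1 + (-0.476)(-0.932)) = 2 * 1.443632 = 2.887264
  c_1 = sigma^2 theta_1 = 2 * (-0.476) = -0.952
  c_2 = 0
Equations for k = 0 and k = 1 (AR order 1):
  gamma(0) = phi_1 gamma(1) + c_0
  gamma(1) = phi_1 gamma(0) + c_1
Substituting the second into the first: gamma(0) (1 - phi_1^2) = c_0 + phi_1 c_1, so
  gamma(0) = (c_0 + phi_1 c_1) / (1 - phi_1^2) = (2.887264 + (-0.456)(-0.952)) / (1 - (-0.456)^2) = 3.321376 / 0.792064 = 4.193318.
  gamma(1) = phi_1 gamma(0) + c_1 = (-0.456)(4.193318) + (-0.952) = -2.864153.
Therefore gamma(1) = -2.8642 (to 4 decimal places).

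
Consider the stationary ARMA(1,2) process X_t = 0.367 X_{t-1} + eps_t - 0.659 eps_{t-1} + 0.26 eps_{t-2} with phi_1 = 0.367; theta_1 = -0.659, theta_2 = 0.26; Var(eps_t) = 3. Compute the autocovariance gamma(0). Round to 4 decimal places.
\gamma(0) = 3.3368

Multiply the model equation by X_{t-k} and take expectations. With theta_0 = psi_0 = 1 and psi_j the MA(infinity) weights, this gives
  gamma(k) - sum_i phi_i gamma(k-i) = c_k,
  c_k = sigma^2 * sum_{j=k..q} theta_j psi_{j-k}   (c_k = 0 for k > q),
using gamma(-m) = gamma(m).
psi-weights needed (psi_j = theta_j + sum_i phi_i psi_{j-i}):
  psi_1 = theta_1 + phi_1 = -0.659 + (0.367) = -0.292
  psi_2 = theta_2 + phi_1 psi_1 = 0.26 + (0.367)(-0.292) = 0.152836
Right-hand sides:
  c_0 = sigma^2 (1 + theta_1 psi_1 + theta_2 psi_2) = 3 * (1 + (-0.659)(-0.292) + (0.26)(0.152836)) = 3 * 1.232165 = 3.696496
  c_1 = sigma^2 (theta_1 + theta_2 psi_1) = 3 * (-0.659 + (0.26)(-0.292)) = -2.20476
  c_2 = sigma^2 theta_2 = 3 * (0.26) = 0.78
Equations for k = 0 and k = 1 (AR order 1):
  gamma(0) = phi_1 gamma(1) + c_0
  gamma(1) = phi_1 gamma(0) + c_1
Substituting the second into the first: gamma(0) (1 - phi_1^2) = c_0 + phi_1 c_1, so
  gamma(0) = (c_0 + phi_1 c_1) / (1 - phi_1^2) = (3.696496 + (0.367)(-2.20476)) / (1 - (0.367)^2) = 2.887349 / 0.865311 = 3.336776.
Therefore gamma(0) = 3.3368 (to 4 decimal places).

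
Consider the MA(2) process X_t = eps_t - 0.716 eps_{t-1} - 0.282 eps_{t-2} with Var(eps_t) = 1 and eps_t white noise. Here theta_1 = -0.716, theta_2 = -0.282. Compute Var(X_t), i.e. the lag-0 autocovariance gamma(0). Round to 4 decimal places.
\gamma(0) = 1.5922

For an MA(q) process X_t = eps_t + sum_i theta_i eps_{t-i} with
Var(eps_t) = sigma^2, the variance is
  gamma(0) = sigma^2 * (1 + sum_i theta_i^2).
  sum_i theta_i^2 = (-0.716)^2 + (-0.282)^2 = 0.512656 + 0.079524 = 0.59218.
  gamma(0) = 1 * (1 + 0.59218) = 1 * 1.59218 = 1.59218, which rounds to 1.5922.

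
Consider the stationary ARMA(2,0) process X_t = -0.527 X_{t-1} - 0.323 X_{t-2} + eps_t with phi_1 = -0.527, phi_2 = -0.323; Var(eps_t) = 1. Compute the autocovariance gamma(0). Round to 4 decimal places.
\gamma(0) = 1.3270

Multiply the model equation by X_{t-k} and take expectations. With theta_0 = psi_0 = 1 and psi_j the MA(infinity) weights, this gives
  gamma(k) - sum_i phi_i gamma(k-i) = c_k,
  c_k = sigma^2 * sum_{j=k..q} theta_j psi_{j-k}   (c_k = 0 for k > q),
using gamma(-m) = gamma(m).
Pure AR (q = 0): c_0 = sigma^2 = 1, c_k = 0 for k >= 1.
Equations for k = 0, 1, 2 (AR order 2, c_2 = 0):
  (E0) gamma(0) = phi_1 gamma(1) + phi_2 gamma(2) + c_0
  (E1) gamma(1) = phi_1 gamma(0) + phi_2 gamma(1) + c_1
  (E2) gamma(2) = phi_1 gamma(1) + phi_2 gamma(0)
From (E1): gamma(1) = A gamma(0) + B with
  A = phi_1 / (1 - phi_2) = -0.527 / 1.323 = -0.398337,   B = c_1 / (1 - phi_2) = 0 / 1.323 = 0.
Insert (E2) into (E0): gamma(0) (1 - phi_2^2) = phi_1 (1 + phi_2) gamma(1) + c_0.
  phi_1 (1 + phi_2) = (-0.527)(0.677) = -0.356779,   1 - phi_2^2 = 0.895671.
Replace gamma(1) by A gamma(0) + B and collect gamma(0):
  gamma(0) [0.895671 - (-0.356779)(-0.398337)] = c_0 = 1
  gamma(0) * 0.753553 = 1
  gamma(0) = 1 / 0.753553 = 1.327047.
Therefore gamma(0) = 1.3270 (to 4 decimal places).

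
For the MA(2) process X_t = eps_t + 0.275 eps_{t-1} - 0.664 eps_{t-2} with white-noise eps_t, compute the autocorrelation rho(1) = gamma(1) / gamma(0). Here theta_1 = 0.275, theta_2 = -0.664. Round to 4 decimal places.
\rho(1) = 0.0609

For an MA(q) process with theta_0 = 1, the autocovariance is
  gamma(k) = sigma^2 * sum_{i=0..q-k} theta_i * theta_{i+k},
and rho(k) = gamma(k) / gamma(0). Sigma^2 cancels.
  numerator   = (1)*(0.275) + (0.275)*(-0.664) = 0.0924.
  denominator = (1)^2 + (0.275)^2 + (-0.664)^2 = 1.516521.
  rho(1) = 0.0924 / 1.516521 = 0.0609.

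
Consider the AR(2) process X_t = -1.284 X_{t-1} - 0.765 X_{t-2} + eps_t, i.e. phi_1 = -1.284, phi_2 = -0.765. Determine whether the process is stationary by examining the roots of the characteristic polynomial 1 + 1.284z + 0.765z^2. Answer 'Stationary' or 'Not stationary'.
\text{Stationary}

The AR(p) characteristic polynomial is P(z) = 1 + 1.284z + 0.765z^2.
Stationarity requires all roots to lie outside the unit circle, i.e. |z| > 1 for every root.
Set 1 + (1.284) z + (0.765) z^2 = 0, i.e. a z^2 + b z + c = 0 with a = 0.765, b = 1.284, c = 1.
Discriminant D = b^2 - 4ac = (1.284)^2 - 4*(0.765)*1 = 1.648656 - (3.06) = -1.411344.
D < 0, so the roots are the complex-conjugate pair z = (-b +/- i sqrt(-D)) / (2a) = -0.8392 +/- 0.7765i.
For a conjugate pair |z|^2 = z * conj(z) = (product of roots) = c/a = 1/(0.765) = 1.30719, so |z| = sqrt(1.30719) = 1.1433 for both roots.
Moduli of all roots: 1.1433, 1.1433.
All moduli strictly greater than 1? Yes.
Verdict: Stationary.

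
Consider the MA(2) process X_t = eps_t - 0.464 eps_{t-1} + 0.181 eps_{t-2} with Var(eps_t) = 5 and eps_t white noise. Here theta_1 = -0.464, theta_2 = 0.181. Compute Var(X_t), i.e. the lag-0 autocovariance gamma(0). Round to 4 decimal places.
\gamma(0) = 6.2403

For an MA(q) process X_t = eps_t + sum_i theta_i eps_{t-i} with
Var(eps_t) = sigma^2, the variance is
  gamma(0) = sigma^2 * (1 + sum_i theta_i^2).
  sum_i theta_i^2 = (-0.464)^2 + (0.181)^2 = 0.215296 + 0.032761 = 0.248057.
  gamma(0) = 5 * (1 + 0.248057) = 5 * 1.248057 = 6.240285, which rounds to 6.2403.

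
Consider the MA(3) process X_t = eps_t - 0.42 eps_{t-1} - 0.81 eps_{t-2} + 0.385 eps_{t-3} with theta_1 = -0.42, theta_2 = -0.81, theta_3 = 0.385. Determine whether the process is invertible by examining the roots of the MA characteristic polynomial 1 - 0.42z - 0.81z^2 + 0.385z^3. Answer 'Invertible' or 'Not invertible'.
\text{Invertible}

The MA(q) characteristic polynomial is P(z) = 1 - 0.42z - 0.81z^2 + 0.385z^3.
Invertibility requires all roots to lie outside the unit circle, i.e. |z| > 1 for every root.
Degree 3: look for a simple real root z0 first, then factor out (1 - z/z0) and solve the remaining quadratic.
Testing z0 = 2: P(2) = 1 + (-0.42)(2) + (-0.81)(2)^2 + (0.385)(2)^3
  = 1 + (-0.84) + (-3.24) + (3.08) = 0.  So z_0 = 2 is a root, |z_0| = 2.
Divide out the factor (1 - 0.5 z) = (1 - z/z0) (since 1/z0 = 0.5):
  P(z) = (1 - 0.5 z)(1 + (0.08) z + (-0.77) z^2)
  [check: z-coef 0.08 - (0.5) = -0.42; z^2-coef -0.77 - (0.5)(0.08) = -0.81; z^3-coef -(0.5)(-0.77) = 0.385.]
Remaining roots from the quadratic factor 1 + (0.08) z + (-0.77) z^2:
  Set 1 + (0.08) z + (-0.77) z^2 = 0, i.e. a z^2 + b z + c = 0 with a = -0.77, b = 0.08, c = 1.
  Discriminant D = b^2 - 4ac = (0.08)^2 - 4*(-0.77)*1 = 0.0064 - (-3.08) = 3.0864.
  D >= 0, so the roots are real: z = (-b +/- sqrt(D)) / (2a) = (-0.08 +/- 1.756815) / (-1.54).
    z_1 = (-0.08 + 1.756815) / (-1.54) = -1.0888,   |z_1| = 1.0888.
    z_2 = (-0.08 - 1.756815) / (-1.54) = 1.1927,   |z_2| = 1.1927.
Moduli of all roots: 2.0000, 1.0888, 1.1927.
All moduli strictly greater than 1? Yes.
Verdict: Invertible.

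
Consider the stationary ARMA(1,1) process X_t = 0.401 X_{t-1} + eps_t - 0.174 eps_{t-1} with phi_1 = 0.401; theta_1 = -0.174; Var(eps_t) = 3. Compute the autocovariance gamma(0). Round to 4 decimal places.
\gamma(0) = 3.1842

Multiply the model equation by X_{t-k} and take expectations. With theta_0 = psi_0 = 1 and psi_j the MA(infinity) weights, this gives
  gamma(k) - sum_i phi_i gamma(k-i) = c_k,
  c_k = sigma^2 * sum_{j=k..q} theta_j psi_{j-k}   (c_k = 0 for k > q),
using gamma(-m) = gamma(m).
psi-weights needed (psi_j = theta_j + sum_i phi_i psi_{j-i}):
  psi_1 = theta_1 + phi_1 = -0.174 + (0.401) = 0.227
Right-hand sides:
  c_0 = sigma^2 (1 + theta_1 psi_1) = 3 * (1 + (-0.174)(0.227)) = 3 * 0.960502 = 2.881506
  c_1 = sigma^2 theta_1 = 3 * (-0.174) = -0.522
  c_2 = 0
Equations for k = 0 and k = 1 (AR order 1):
  gamma(0) = phi_1 gamma(1) + c_0
  gamma(1) = phi_1 gamma(0) + c_1
Substituting the second into the first: gamma(0) (1 - phi_1^2) = c_0 + phi_1 c_1, so
  gamma(0) = (c_0 + phi_1 c_1) / (1 - phi_1^2) = (2.881506 + (0.401)(-0.522)) / (1 - (0.401)^2) = 2.672184 / 0.839199 = 3.184208.
Therefore gamma(0) = 3.1842 (to 4 decimal places).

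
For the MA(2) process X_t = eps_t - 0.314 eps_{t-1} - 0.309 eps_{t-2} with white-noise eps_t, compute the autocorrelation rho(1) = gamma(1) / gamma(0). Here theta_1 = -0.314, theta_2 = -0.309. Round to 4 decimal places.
\rho(1) = -0.1817

For an MA(q) process with theta_0 = 1, the autocovariance is
  gamma(k) = sigma^2 * sum_{i=0..q-k} theta_i * theta_{i+k},
and rho(k) = gamma(k) / gamma(0). Sigma^2 cancels.
  numerator   = (1)*(-0.314) + (-0.314)*(-0.309) = -0.216974.
  denominator = (1)^2 + (-0.314)^2 + (-0.309)^2 = 1.194077.
  rho(1) = -0.216974 / 1.194077 = -0.1817.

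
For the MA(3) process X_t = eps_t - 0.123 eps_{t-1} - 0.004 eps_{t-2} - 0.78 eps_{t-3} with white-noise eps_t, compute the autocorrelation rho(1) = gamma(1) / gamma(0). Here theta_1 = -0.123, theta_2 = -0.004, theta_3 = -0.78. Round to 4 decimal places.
\rho(1) = -0.0735

For an MA(q) process with theta_0 = 1, the autocovariance is
  gamma(k) = sigma^2 * sum_{i=0..q-k} theta_i * theta_{i+k},
and rho(k) = gamma(k) / gamma(0). Sigma^2 cancels.
  numerator   = (1)*(-0.123) + (-0.123)*(-0.004) + (-0.004)*(-0.78) = -0.119388.
  denominator = (1)^2 + (-0.123)^2 + (-0.004)^2 + (-0.78)^2 = 1.623545.
  rho(1) = -0.119388 / 1.623545 = -0.0735.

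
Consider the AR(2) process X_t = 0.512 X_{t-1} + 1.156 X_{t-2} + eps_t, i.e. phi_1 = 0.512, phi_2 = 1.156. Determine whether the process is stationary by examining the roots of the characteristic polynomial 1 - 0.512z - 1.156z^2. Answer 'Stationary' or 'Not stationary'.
\text{Not stationary}

The AR(p) characteristic polynomial is P(z) = 1 - 0.512z - 1.156z^2.
Stationarity requires all roots to lie outside the unit circle, i.e. |z| > 1 for every root.
Set 1 + (-0.512) z + (-1.156) z^2 = 0, i.e. a z^2 + b z + c = 0 with a = -1.156, b = -0.512, c = 1.
Discriminant D = b^2 - 4ac = (-0.512)^2 - 4*(-1.156)*1 = 0.262144 - (-4.624) = 4.886144.
D >= 0, so the roots are real: z = (-b +/- sqrt(D)) / (2a) = (0.512 +/- 2.210462) / (-2.312).
  z_1 = (0.512 + 2.210462) / (-2.312) = -1.1775,   |z_1| = 1.1775.
  z_2 = (0.512 - 2.210462) / (-2.312) = 0.7346,   |z_2| = 0.7346.
Moduli of all roots: 1.1775, 0.7346.
All moduli strictly greater than 1? No.
Verdict: Not stationary.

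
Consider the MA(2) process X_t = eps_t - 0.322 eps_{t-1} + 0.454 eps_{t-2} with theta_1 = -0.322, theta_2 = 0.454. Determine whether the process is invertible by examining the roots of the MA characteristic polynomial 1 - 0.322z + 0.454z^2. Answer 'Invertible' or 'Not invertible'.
\text{Invertible}

The MA(q) characteristic polynomial is P(z) = 1 - 0.322z + 0.454z^2.
Invertibility requires all roots to lie outside the unit circle, i.e. |z| > 1 for every root.
Set 1 + (-0.322) z + (0.454) z^2 = 0, i.e. a z^2 + b z + c = 0 with a = 0.454, b = -0.322, c = 1.
Discriminant D = b^2 - 4ac = (-0.322)^2 - 4*(0.454)*1 = 0.103684 - (1.816) = -1.712316.
D < 0, so the roots are the complex-conjugate pair z = (-b +/- i sqrt(-D)) / (2a) = 0.3546 +/- 1.4411i.
For a conjugate pair |z|^2 = z * conj(z) = (product of roots) = c/a = 1/(0.454) = 2.202643, so |z| = sqrt(2.202643) = 1.4841 for both roots.
Moduli of all roots: 1.4841, 1.4841.
All moduli strictly greater than 1? Yes.
Verdict: Invertible.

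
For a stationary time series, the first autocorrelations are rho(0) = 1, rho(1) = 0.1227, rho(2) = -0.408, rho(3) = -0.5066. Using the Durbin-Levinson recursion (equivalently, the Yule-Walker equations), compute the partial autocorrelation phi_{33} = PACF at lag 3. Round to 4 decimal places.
\phi_{33} = -0.4760

The PACF at lag k is phi_{kk}, the last component of the solution
to the Yule-Walker system G_k phi = r_k where
  (G_k)_{ij} = rho(|i - j|), (r_k)_i = rho(i), i,j = 1..k.
Equivalently, Durbin-Levinson gives phi_{kk} iteratively:
  phi_{11} = rho(1)
  phi_{kk} = [rho(k) - sum_{j=1..k-1} phi_{k-1,j} rho(k-j)]
            / [1 - sum_{j=1..k-1} phi_{k-1,j} rho(j)],
  phi_{k,j} = phi_{k-1,j} - phi_{kk} phi_{k-1,k-j},  j = 1..k-1.
Step k = 1:
  phi_11 = rho(1) = 0.1227.
Step k = 2:
  phi_22 = [rho(2) - phi_11 rho(1)] / [1 - phi_11 rho(1)] = [-0.408 - (0.1227)(0.1227)] / [1 - (0.1227)(0.1227)]
         = -0.42305529 / 0.98494471 = -0.429522.
  Update: phi_21 = phi_11 - phi_22 phi_11 = 0.1227 - (-0.429522)(0.1227) = 0.175402.
Step k = 3:
  phi_33 = [rho(3) - phi_21 rho(2) - phi_22 rho(1)] / [1 - phi_21 rho(1) - phi_22 rho(2)]
    numerator   = -0.5066 - (0.175402)(-0.408) - (-0.429522)(0.1227) = -0.38233352
    denominator = 1 - (0.175402)(0.1227) - (-0.429522)(-0.408) = 0.80323321
  phi_33 = -0.38233352 / 0.80323321 = -0.476.
Therefore phi_{33} = -0.4760.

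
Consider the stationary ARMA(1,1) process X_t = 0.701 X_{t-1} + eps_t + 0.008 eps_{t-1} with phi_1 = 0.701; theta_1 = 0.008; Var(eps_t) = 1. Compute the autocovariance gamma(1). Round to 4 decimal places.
\gamma(1) = 1.4018

Multiply the model equation by X_{t-k} and take expectations. With theta_0 = psi_0 = 1 and psi_j the MA(infinity) weights, this gives
  gamma(k) - sum_i phi_i gamma(k-i) = c_k,
  c_k = sigma^2 * sum_{j=k..q} theta_j psi_{j-k}   (c_k = 0 for k > q),
using gamma(-m) = gamma(m).
psi-weights needed (psi_j = theta_j + sum_i phi_i psi_{j-i}):
  psi_1 = theta_1 + phi_1 = 0.008 + (0.701) = 0.709
Right-hand sides:
  c_0 = sigma^2 (1 + theta_1 psi_1) = 1 * (1 + (0.008)(0.709)) = 1 * 1.005672 = 1.005672
  c_1 = sigma^2 theta_1 = 1 * (0.008) = 0.008
  c_2 = 0
Equations for k = 0 and k = 1 (AR order 1):
  gamma(0) = phi_1 gamma(1) + c_0
  gamma(1) = phi_1 gamma(0) + c_1
Substituting the second into the first: gamma(0) (1 - phi_1^2) = c_0 + phi_1 c_1, so
  gamma(0) = (c_0 + phi_1 c_1) / (1 - phi_1^2) = (1.005672 + (0.701)(0.008)) / (1 - (0.701)^2) = 1.01128 / 0.508599 = 1.988364.
  gamma(1) = phi_1 gamma(0) + c_1 = (0.701)(1.988364) + (0.008) = 1.401843.
Therefore gamma(1) = 1.4018 (to 4 decimal places).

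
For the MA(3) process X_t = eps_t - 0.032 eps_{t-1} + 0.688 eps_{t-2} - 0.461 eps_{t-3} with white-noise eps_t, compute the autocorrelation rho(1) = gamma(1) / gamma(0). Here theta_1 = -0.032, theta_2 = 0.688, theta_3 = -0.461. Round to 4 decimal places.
\rho(1) = -0.2200

For an MA(q) process with theta_0 = 1, the autocovariance is
  gamma(k) = sigma^2 * sum_{i=0..q-k} theta_i * theta_{i+k},
and rho(k) = gamma(k) / gamma(0). Sigma^2 cancels.
  numerator   = (1)*(-0.032) + (-0.032)*(0.688) + (0.688)*(-0.461) = -0.371184.
  denominator = (1)^2 + (-0.032)^2 + (0.688)^2 + (-0.461)^2 = 1.686889.
  rho(1) = -0.371184 / 1.686889 = -0.2200.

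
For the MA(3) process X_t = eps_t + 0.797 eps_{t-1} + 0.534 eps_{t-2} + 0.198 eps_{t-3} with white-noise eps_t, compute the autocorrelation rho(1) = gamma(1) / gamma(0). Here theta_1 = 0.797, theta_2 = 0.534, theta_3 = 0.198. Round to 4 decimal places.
\rho(1) = 0.6779

For an MA(q) process with theta_0 = 1, the autocovariance is
  gamma(k) = sigma^2 * sum_{i=0..q-k} theta_i * theta_{i+k},
and rho(k) = gamma(k) / gamma(0). Sigma^2 cancels.
  numerator   = (1)*(0.797) + (0.797)*(0.534) + (0.534)*(0.198) = 1.32833.
  denominator = (1)^2 + (0.797)^2 + (0.534)^2 + (0.198)^2 = 1.959569.
  rho(1) = 1.32833 / 1.959569 = 0.6779.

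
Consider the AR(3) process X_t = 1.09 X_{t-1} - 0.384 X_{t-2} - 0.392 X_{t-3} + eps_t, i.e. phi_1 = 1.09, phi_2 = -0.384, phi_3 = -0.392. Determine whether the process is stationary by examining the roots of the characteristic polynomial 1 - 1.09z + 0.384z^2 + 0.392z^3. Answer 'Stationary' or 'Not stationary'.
\text{Stationary}

The AR(p) characteristic polynomial is P(z) = 1 - 1.09z + 0.384z^2 + 0.392z^3.
Stationarity requires all roots to lie outside the unit circle, i.e. |z| > 1 for every root.
Degree 3: look for a simple real root z0 first, then factor out (1 - z/z0) and solve the remaining quadratic.
Testing z0 = -2.5: P(-2.5) = 1 + (-1.09)(-2.5) + (0.384)(-2.5)^2 + (0.392)(-2.5)^3
  = 1 + (2.725) + (2.4) + (-6.125) = 0.  So z_0 = -2.5 is a root, |z_0| = 2.5.
Divide out the factor (1 + 0.4 z) = (1 - z/z0) (since 1/z0 = -0.4):
  P(z) = (1 + 0.4 z)(1 + (-1.49) z + (0.98) z^2)
  [check: z-coef -1.49 - (-0.4) = -1.09; z^2-coef 0.98 - (-0.4)(-1.49) = 0.384; z^3-coef -(-0.4)(0.98) = 0.392.]
Remaining roots from the quadratic factor 1 + (-1.49) z + (0.98) z^2:
  Set 1 + (-1.49) z + (0.98) z^2 = 0, i.e. a z^2 + b z + c = 0 with a = 0.98, b = -1.49, c = 1.
  Discriminant D = b^2 - 4ac = (-1.49)^2 - 4*(0.98)*1 = 2.2201 - (3.92) = -1.6999.
  D < 0, so the roots are the complex-conjugate pair z = (-b +/- i sqrt(-D)) / (2a) = 0.7602 +/- 0.6652i.
  For a conjugate pair |z|^2 = z * conj(z) = (product of roots) = c/a = 1/(0.98) = 1.020408, so |z| = sqrt(1.020408) = 1.0102 for both roots.
Moduli of all roots: 2.5000, 1.0102, 1.0102.
All moduli strictly greater than 1? Yes.
Verdict: Stationary.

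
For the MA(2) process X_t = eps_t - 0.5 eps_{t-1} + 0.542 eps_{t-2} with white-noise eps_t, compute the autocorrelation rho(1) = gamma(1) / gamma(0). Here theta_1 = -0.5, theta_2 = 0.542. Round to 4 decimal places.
\rho(1) = -0.4994

For an MA(q) process with theta_0 = 1, the autocovariance is
  gamma(k) = sigma^2 * sum_{i=0..q-k} theta_i * theta_{i+k},
and rho(k) = gamma(k) / gamma(0). Sigma^2 cancels.
  numerator   = (1)*(-0.5) + (-0.5)*(0.542) = -0.771.
  denominator = (1)^2 + (-0.5)^2 + (0.542)^2 = 1.543764.
  rho(1) = -0.771 / 1.543764 = -0.4994.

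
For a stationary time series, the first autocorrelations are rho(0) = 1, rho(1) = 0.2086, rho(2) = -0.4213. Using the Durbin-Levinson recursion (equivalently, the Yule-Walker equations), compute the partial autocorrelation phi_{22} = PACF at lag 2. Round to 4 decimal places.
\phi_{22} = -0.4860

The PACF at lag k is phi_{kk}, the last component of the solution
to the Yule-Walker system G_k phi = r_k where
  (G_k)_{ij} = rho(|i - j|), (r_k)_i = rho(i), i,j = 1..k.
Equivalently, Durbin-Levinson gives phi_{kk} iteratively:
  phi_{11} = rho(1)
  phi_{kk} = [rho(k) - sum_{j=1..k-1} phi_{k-1,j} rho(k-j)]
            / [1 - sum_{j=1..k-1} phi_{k-1,j} rho(j)],
  phi_{k,j} = phi_{k-1,j} - phi_{kk} phi_{k-1,k-j},  j = 1..k-1.
Step k = 1:
  phi_11 = rho(1) = 0.2086.
Step k = 2:
  phi_22 = [rho(2) - phi_11 rho(1)] / [1 - phi_11 rho(1)] = [-0.4213 - (0.2086)(0.2086)] / [1 - (0.2086)(0.2086)]
         = -0.46481396 / 0.95648604 = -0.486.
Therefore phi_{22} = -0.4860.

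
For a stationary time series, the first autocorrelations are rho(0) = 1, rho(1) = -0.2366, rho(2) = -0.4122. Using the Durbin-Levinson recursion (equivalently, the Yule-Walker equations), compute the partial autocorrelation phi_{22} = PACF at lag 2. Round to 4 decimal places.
\phi_{22} = -0.4959

The PACF at lag k is phi_{kk}, the last component of the solution
to the Yule-Walker system G_k phi = r_k where
  (G_k)_{ij} = rho(|i - j|), (r_k)_i = rho(i), i,j = 1..k.
Equivalently, Durbin-Levinson gives phi_{kk} iteratively:
  phi_{11} = rho(1)
  phi_{kk} = [rho(k) - sum_{j=1..k-1} phi_{k-1,j} rho(k-j)]
            / [1 - sum_{j=1..k-1} phi_{k-1,j} rho(j)],
  phi_{k,j} = phi_{k-1,j} - phi_{kk} phi_{k-1,k-j},  j = 1..k-1.
Step k = 1:
  phi_11 = rho(1) = -0.2366.
Step k = 2:
  phi_22 = [rho(2) - phi_11 rho(1)] / [1 - phi_11 rho(1)] = [-0.4122 - (-0.2366)(-0.2366)] / [1 - (-0.2366)(-0.2366)]
         = -0.46817956 / 0.94402044 = -0.4959.
Therefore phi_{22} = -0.4959.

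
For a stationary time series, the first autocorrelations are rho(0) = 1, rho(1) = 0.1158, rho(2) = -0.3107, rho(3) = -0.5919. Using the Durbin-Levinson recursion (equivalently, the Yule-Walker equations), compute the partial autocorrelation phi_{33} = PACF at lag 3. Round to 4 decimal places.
\phi_{33} = -0.5750

The PACF at lag k is phi_{kk}, the last component of the solution
to the Yule-Walker system G_k phi = r_k where
  (G_k)_{ij} = rho(|i - j|), (r_k)_i = rho(i), i,j = 1..k.
Equivalently, Durbin-Levinson gives phi_{kk} iteratively:
  phi_{11} = rho(1)
  phi_{kk} = [rho(k) - sum_{j=1..k-1} phi_{k-1,j} rho(k-j)]
            / [1 - sum_{j=1..k-1} phi_{k-1,j} rho(j)],
  phi_{k,j} = phi_{k-1,j} - phi_{kk} phi_{k-1,k-j},  j = 1..k-1.
Step k = 1:
  phi_11 = rho(1) = 0.1158.
Step k = 2:
  phi_22 = [rho(2) - phi_11 rho(1)] / [1 - phi_11 rho(1)] = [-0.3107 - (0.1158)(0.1158)] / [1 - (0.1158)(0.1158)]
         = -0.32410964 / 0.98659036 = -0.328515.
  Update: phi_21 = phi_11 - phi_22 phi_11 = 0.1158 - (-0.328515)(0.1158) = 0.153842.
Step k = 3:
  phi_33 = [rho(3) - phi_21 rho(2) - phi_22 rho(1)] / [1 - phi_21 rho(1) - phi_22 rho(2)]
    numerator   = -0.5919 - (0.153842)(-0.3107) - (-0.328515)(0.1158) = -0.50605926
    denominator = 1 - (0.153842)(0.1158) - (-0.328515)(-0.3107) = 0.88011551
  phi_33 = -0.50605926 / 0.88011551 = -0.575.
Therefore phi_{33} = -0.5750.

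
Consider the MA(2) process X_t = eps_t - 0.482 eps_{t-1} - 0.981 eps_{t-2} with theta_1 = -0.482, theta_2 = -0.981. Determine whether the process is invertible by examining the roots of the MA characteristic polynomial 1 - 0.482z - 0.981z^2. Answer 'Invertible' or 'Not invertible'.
\text{Not invertible}

The MA(q) characteristic polynomial is P(z) = 1 - 0.482z - 0.981z^2.
Invertibility requires all roots to lie outside the unit circle, i.e. |z| > 1 for every root.
Set 1 + (-0.482) z + (-0.981) z^2 = 0, i.e. a z^2 + b z + c = 0 with a = -0.981, b = -0.482, c = 1.
Discriminant D = b^2 - 4ac = (-0.482)^2 - 4*(-0.981)*1 = 0.232324 - (-3.924) = 4.156324.
D >= 0, so the roots are real: z = (-b +/- sqrt(D)) / (2a) = (0.482 +/- 2.038706) / (-1.962).
  z_1 = (0.482 + 2.038706) / (-1.962) = -1.2848,   |z_1| = 1.2848.
  z_2 = (0.482 - 2.038706) / (-1.962) = 0.7934,   |z_2| = 0.7934.
Moduli of all roots: 1.2848, 0.7934.
All moduli strictly greater than 1? No.
Verdict: Not invertible.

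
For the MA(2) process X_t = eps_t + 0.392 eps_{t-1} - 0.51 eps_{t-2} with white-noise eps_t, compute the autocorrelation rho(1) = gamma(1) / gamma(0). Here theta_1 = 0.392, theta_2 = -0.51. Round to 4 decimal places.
\rho(1) = 0.1359

For an MA(q) process with theta_0 = 1, the autocovariance is
  gamma(k) = sigma^2 * sum_{i=0..q-k} theta_i * theta_{i+k},
and rho(k) = gamma(k) / gamma(0). Sigma^2 cancels.
  numerator   = (1)*(0.392) + (0.392)*(-0.51) = 0.19208.
  denominator = (1)^2 + (0.392)^2 + (-0.51)^2 = 1.413764.
  rho(1) = 0.19208 / 1.413764 = 0.1359.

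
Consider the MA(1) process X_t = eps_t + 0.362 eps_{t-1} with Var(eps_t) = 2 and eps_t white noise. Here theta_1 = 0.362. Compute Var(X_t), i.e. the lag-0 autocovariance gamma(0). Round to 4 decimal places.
\gamma(0) = 2.2621

For an MA(q) process X_t = eps_t + sum_i theta_i eps_{t-i} with
Var(eps_t) = sigma^2, the variance is
  gamma(0) = sigma^2 * (1 + sum_i theta_i^2).
  sum_i theta_i^2 = (0.362)^2 = 0.131044.
  gamma(0) = 2 * (1 + 0.131044) = 2 * 1.131044 = 2.262088, which rounds to 2.2621.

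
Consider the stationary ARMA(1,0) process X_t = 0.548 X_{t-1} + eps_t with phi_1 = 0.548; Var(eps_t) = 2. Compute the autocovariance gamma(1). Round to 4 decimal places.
\gamma(1) = 1.5664

Multiply the model equation by X_{t-k} and take expectations. With theta_0 = psi_0 = 1 and psi_j the MA(infinity) weights, this gives
  gamma(k) - sum_i phi_i gamma(k-i) = c_k,
  c_k = sigma^2 * sum_{j=k..q} theta_j psi_{j-k}   (c_k = 0 for k > q),
using gamma(-m) = gamma(m).
Pure AR (q = 0): c_0 = sigma^2 = 2, c_k = 0 for k >= 1.
Equations for k = 0 and k = 1 (AR order 1):
  gamma(0) = phi_1 gamma(1) + c_0
  gamma(1) = phi_1 gamma(0) + c_1
Substituting the second into the first: gamma(0) (1 - phi_1^2) = c_0 + phi_1 c_1, so
  gamma(0) = c_0 / (1 - phi_1^2) = 2 / (1 - (0.548)^2) = 2 / 0.699696 = 2.858384.
  gamma(1) = phi_1 gamma(0) = (0.548)(2.858384) = 1.566395.
Therefore gamma(1) = 1.5664 (to 4 decimal places).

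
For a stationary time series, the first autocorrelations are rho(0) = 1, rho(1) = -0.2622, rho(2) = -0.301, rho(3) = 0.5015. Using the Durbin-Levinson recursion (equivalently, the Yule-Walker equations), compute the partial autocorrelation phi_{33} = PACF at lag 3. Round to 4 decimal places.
\phi_{33} = 0.3660

The PACF at lag k is phi_{kk}, the last component of the solution
to the Yule-Walker system G_k phi = r_k where
  (G_k)_{ij} = rho(|i - j|), (r_k)_i = rho(i), i,j = 1..k.
Equivalently, Durbin-Levinson gives phi_{kk} iteratively:
  phi_{11} = rho(1)
  phi_{kk} = [rho(k) - sum_{j=1..k-1} phi_{k-1,j} rho(k-j)]
            / [1 - sum_{j=1..k-1} phi_{k-1,j} rho(j)],
  phi_{k,j} = phi_{k-1,j} - phi_{kk} phi_{k-1,k-j},  j = 1..k-1.
Step k = 1:
  phi_11 = rho(1) = -0.2622.
Step k = 2:
  phi_22 = [rho(2) - phi_11 rho(1)] / [1 - phi_11 rho(1)] = [-0.301 - (-0.2622)(-0.2622)] / [1 - (-0.2622)(-0.2622)]
         = -0.36974884 / 0.93125116 = -0.397045.
  Update: phi_21 = phi_11 - phi_22 phi_11 = -0.2622 - (-0.397045)(-0.2622) = -0.366305.
Step k = 3:
  phi_33 = [rho(3) - phi_21 rho(2) - phi_22 rho(1)] / [1 - phi_21 rho(1) - phi_22 rho(2)]
    numerator   = 0.5015 - (-0.366305)(-0.301) - (-0.397045)(-0.2622) = 0.28713685
    denominator = 1 - (-0.366305)(-0.2622) - (-0.397045)(-0.301) = 0.78444414
  phi_33 = 0.28713685 / 0.78444414 = 0.366.
Therefore phi_{33} = 0.3660.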